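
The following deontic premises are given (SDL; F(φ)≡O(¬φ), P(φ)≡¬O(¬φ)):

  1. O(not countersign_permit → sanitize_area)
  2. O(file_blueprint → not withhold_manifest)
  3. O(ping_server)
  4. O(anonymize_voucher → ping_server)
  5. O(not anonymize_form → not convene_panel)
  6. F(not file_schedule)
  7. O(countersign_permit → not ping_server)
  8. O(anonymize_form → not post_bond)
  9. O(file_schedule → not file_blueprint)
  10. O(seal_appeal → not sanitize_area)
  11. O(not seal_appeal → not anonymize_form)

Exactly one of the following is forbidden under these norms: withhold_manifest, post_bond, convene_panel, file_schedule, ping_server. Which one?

Premise 3 gives O(ping_server).
Premise 7, O(countersign_permit → not ping_server), contraposes to O(ping_server → not countersign_permit); with O(ping_server) we get O(not countersign_permit).
With premise 1, O(not countersign_permit → sanitize_area), the K-axiom yields O(sanitize_area).
The contrapositive of premise 10 (O(seal_appeal → not sanitize_area)) is O(sanitize_area → not seal_appeal), and O(sanitize_area) is already established, so O(not seal_appeal).
With premise 11, O(not seal_appeal → not anonymize_form), the K-axiom yields O(not anonymize_form).
From O(not anonymize_form) and premise 5, O(not anonymize_form → not convene_panel), we obtain O(not convene_panel).
So O(not convene_panel) holds, i.e. convene_panel is forbidden. None of the other listed options is forbidden under the premises.

convene_panel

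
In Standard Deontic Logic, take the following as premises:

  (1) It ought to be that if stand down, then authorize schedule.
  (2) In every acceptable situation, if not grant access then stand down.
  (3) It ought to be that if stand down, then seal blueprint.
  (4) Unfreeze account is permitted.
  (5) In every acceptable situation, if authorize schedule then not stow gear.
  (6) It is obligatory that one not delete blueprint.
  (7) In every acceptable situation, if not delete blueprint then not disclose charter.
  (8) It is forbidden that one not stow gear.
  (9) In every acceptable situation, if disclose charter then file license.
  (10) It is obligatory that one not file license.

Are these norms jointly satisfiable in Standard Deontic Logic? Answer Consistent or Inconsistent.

Consistent

Premise 9 is O(disclose_charter → file_license), but O(disclose_charter) is not derivable from the premises, so it does not yield O(file_license).
So O(file_license) is not derivable, and the apparent clash with O(¬file_license) does not arise.
A world satisfying every obligation exists (e.g. authorize_schedule=false, delete_blueprint=false, disclose_charter=false, file_license=false, grant_access=true, seal_blueprint=false, stand_down=false, stow_gear=true, unfreeze_account=false); no atom is both obligatory and forbidden, so the set is consistent.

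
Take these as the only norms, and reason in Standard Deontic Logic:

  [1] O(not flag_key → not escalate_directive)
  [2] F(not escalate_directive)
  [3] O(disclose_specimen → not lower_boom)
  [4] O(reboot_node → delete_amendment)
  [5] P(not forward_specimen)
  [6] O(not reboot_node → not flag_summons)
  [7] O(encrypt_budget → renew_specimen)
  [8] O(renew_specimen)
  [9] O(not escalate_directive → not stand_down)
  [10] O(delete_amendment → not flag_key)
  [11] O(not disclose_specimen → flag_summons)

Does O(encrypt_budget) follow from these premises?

No

Premise 7 is O(encrypt_budget → renew_specimen); even if O(renew_specimen) held, inferring O(encrypt_budget) would be affirming the consequent — invalid.
No other premise forces O(encrypt_budget). An ideal world satisfying every premise can still have encrypt_budget false, so O(encrypt_budget) is not derivable.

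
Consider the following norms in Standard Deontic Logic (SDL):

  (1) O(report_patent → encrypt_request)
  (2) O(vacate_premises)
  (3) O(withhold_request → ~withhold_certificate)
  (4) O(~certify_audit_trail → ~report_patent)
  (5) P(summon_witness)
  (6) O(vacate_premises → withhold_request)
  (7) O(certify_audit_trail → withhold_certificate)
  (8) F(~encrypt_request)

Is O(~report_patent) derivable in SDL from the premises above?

Yes

Premise 2 states O(vacate_premises) outright.
With premise 6, O(vacate_premises → withhold_request), the K-axiom yields O(withhold_request).
With premise 3, O(withhold_request → ~withhold_certificate), the K-axiom yields O(~withhold_certificate).
Premise 7 is O(certify_audit_trail → withhold_certificate); contrapositively O(~withhold_certificate → ~certify_audit_trail). Since O(~withhold_certificate) holds, K gives O(~certify_audit_trail).
Applying K to premise 4 (O(~certify_audit_trail → ~report_patent)) and O(~certify_audit_trail) yields O(~report_patent).
Premises 1, 5, 8 do not contribute to this derivation.
So O(~report_patent) follows.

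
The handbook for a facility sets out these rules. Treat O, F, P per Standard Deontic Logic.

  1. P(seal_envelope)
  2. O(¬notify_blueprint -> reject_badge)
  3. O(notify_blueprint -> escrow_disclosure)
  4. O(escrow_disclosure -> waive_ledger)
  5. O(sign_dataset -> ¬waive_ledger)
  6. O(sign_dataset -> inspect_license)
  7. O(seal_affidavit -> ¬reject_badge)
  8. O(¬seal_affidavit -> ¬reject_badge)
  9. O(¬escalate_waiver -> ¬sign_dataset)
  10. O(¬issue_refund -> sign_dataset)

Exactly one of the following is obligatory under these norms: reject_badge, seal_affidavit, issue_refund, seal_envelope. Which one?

Premises 7 and 8 cover both cases: O(seal_affidavit -> ¬reject_badge) and O(¬seal_affidavit -> ¬reject_badge). Since seal_affidavit ∨ ¬seal_affidavit is a tautology, O(¬reject_badge) follows.
Premise 2 is O(¬notify_blueprint -> reject_badge); contrapositively O(¬reject_badge -> notify_blueprint). Since O(¬reject_badge) holds, K gives O(notify_blueprint).
Applying K to premise 3 (O(notify_blueprint -> escrow_disclosure)) and O(notify_blueprint) yields O(escrow_disclosure).
Applying K to premise 4 (O(escrow_disclosure -> waive_ledger)) and O(escrow_disclosure) yields O(waive_ledger).
Premise 5, O(sign_dataset -> ¬waive_ledger), contraposes to O(waive_ledger -> ¬sign_dataset); with O(waive_ledger) we get O(¬sign_dataset).
The contrapositive of premise 10 (O(¬issue_refund -> sign_dataset)) is O(¬sign_dataset -> issue_refund), and O(¬sign_dataset) is already established, so O(issue_refund).
So O(issue_refund) holds — issue_refund is obligatory. None of the other listed options is made obligatory by any chain of premises.

issue_refund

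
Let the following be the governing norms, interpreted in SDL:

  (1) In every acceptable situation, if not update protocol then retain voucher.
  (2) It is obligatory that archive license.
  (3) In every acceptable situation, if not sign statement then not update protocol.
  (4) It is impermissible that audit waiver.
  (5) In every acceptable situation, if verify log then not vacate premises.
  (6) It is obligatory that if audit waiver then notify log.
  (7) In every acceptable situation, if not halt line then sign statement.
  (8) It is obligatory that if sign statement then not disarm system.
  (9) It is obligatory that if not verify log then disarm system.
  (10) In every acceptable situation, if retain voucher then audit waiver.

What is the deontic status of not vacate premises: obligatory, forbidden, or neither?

Premise 4, F(audit_waiver), is equivalent to O(¬audit_waiver).
The contrapositive of premise 10 (O(retain_voucher → audit_waiver)) is O(¬audit_waiver → ¬retain_voucher), and O(¬audit_waiver) is already established, so O(¬retain_voucher).
Premise 1 is O(¬update_protocol → retain_voucher); contrapositively O(¬retain_voucher → update_protocol). Since O(¬retain_voucher) holds, K gives O(update_protocol).
Premise 3, O(¬sign_statement → ¬update_protocol), contraposes to O(update_protocol → sign_statement); with O(update_protocol) we get O(sign_statement).
Applying K to premise 8 (O(sign_statement → ¬disarm_system)) and O(sign_statement) yields O(¬disarm_system).
Premise 9 is O(¬verify_log → disarm_system); contrapositively O(¬disarm_system → verify_log). Since O(¬disarm_system) holds, K gives O(verify_log).
With premise 5, O(verify_log → ¬vacate_premises), the K-axiom yields O(¬vacate_premises).
Premises 2, 6, 7 do not contribute to this derivation.
Hence ¬vacate_premises is obligatory.

Obligatory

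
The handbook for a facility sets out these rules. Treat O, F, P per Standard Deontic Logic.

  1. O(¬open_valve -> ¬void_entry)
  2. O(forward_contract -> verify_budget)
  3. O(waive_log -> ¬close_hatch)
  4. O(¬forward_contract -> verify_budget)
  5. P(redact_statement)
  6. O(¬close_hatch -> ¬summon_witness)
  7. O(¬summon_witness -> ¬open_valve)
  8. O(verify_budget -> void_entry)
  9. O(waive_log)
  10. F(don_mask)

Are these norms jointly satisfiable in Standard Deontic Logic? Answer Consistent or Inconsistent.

Premises 2 and 4 are O(forward_contract -> verify_budget) and O(¬forward_contract -> verify_budget); every ideal world satisfies forward_contract or ¬forward_contract, so in either case verify_budget holds — hence O(verify_budget).
Applying K to premise 8 (O(verify_budget -> void_entry)) and O(verify_budget) yields O(void_entry).
Premise 1, O(¬open_valve -> ¬void_entry), contraposes to O(void_entry -> open_valve); with O(void_entry) we get O(open_valve).
Premise 7 is O(¬summon_witness -> ¬open_valve); contrapositively O(open_valve -> summon_witness). Since O(open_valve) holds, K gives O(summon_witness).
Premise 6, O(¬close_hatch -> ¬summon_witness), contraposes to O(summon_witness -> close_hatch); with O(summon_witness) we get O(close_hatch).
Premise 3, O(waive_log -> ¬close_hatch), contraposes to O(close_hatch -> ¬waive_log); with O(close_hatch) we get O(¬waive_log).
However, premise 9 gives O(waive_log).
We now have both O(¬waive_log) and O(waive_log) — waive_log is simultaneously obligatory and forbidden, violating the D-axiom.

Inconsistent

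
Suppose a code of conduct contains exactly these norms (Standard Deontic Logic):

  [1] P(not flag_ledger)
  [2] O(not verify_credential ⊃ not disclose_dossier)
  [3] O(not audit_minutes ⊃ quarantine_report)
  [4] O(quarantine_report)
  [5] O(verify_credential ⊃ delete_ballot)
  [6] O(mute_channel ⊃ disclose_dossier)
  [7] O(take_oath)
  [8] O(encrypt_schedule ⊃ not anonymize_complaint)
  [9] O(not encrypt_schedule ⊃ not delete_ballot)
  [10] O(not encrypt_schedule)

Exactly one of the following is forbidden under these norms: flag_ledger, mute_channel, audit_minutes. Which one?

Premise 10 states O(not encrypt_schedule) outright.
With premise 9, O(not encrypt_schedule ⊃ not delete_ballot), the K-axiom yields O(not delete_ballot).
Premise 5, O(verify_credential ⊃ delete_ballot), contraposes to O(not delete_ballot ⊃ not verify_credential); with O(not delete_ballot) we get O(not verify_credential).
From O(not verify_credential) and premise 2, O(not verify_credential ⊃ not disclose_dossier), we obtain O(not disclose_dossier).
Premise 6 is O(mute_channel ⊃ disclose_dossier); contrapositively O(not disclose_dossier ⊃ not mute_channel). Since O(not disclose_dossier) holds, K gives O(not mute_channel).
So O(not mute_channel) holds, i.e. mute_channel is forbidden. None of the other listed options is forbidden under the premises.

mute_channel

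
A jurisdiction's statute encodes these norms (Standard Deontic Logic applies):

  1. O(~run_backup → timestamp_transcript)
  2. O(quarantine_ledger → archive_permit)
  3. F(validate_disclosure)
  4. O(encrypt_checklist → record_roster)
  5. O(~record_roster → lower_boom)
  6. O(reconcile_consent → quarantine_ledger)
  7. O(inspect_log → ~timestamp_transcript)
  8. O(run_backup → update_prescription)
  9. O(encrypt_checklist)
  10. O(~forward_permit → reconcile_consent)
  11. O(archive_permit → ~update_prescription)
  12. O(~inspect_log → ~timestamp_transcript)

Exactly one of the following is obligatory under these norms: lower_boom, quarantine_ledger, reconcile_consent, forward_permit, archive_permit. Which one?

forward_permit

By case analysis on inspect_log: premise 7 gives O(inspect_log → ~timestamp_transcript) and premise 12 gives O(~inspect_log → ~timestamp_transcript), so O(~timestamp_transcript) either way.
The contrapositive of premise 1 (O(~run_backup → timestamp_transcript)) is O(~timestamp_transcript → run_backup), and O(~timestamp_transcript) is already established, so O(run_backup).
With premise 8, O(run_backup → update_prescription), the K-axiom yields O(update_prescription).
The contrapositive of premise 11 (O(archive_permit → ~update_prescription)) is O(update_prescription → ~archive_permit), and O(update_prescription) is already established, so O(~archive_permit).
Premise 2, O(quarantine_ledger → archive_permit), contraposes to O(~archive_permit → ~quarantine_ledger); with O(~archive_permit) we get O(~quarantine_ledger).
Premise 6, O(reconcile_consent → quarantine_ledger), contraposes to O(~quarantine_ledger → ~reconcile_consent); with O(~quarantine_ledger) we get O(~reconcile_consent).
Premise 10, O(~forward_permit → reconcile_consent), contraposes to O(~reconcile_consent → forward_permit); with O(~reconcile_consent) we get O(forward_permit).
So O(forward_permit) holds — forward_permit is obligatory. None of the other listed options is made obligatory by any chain of premises.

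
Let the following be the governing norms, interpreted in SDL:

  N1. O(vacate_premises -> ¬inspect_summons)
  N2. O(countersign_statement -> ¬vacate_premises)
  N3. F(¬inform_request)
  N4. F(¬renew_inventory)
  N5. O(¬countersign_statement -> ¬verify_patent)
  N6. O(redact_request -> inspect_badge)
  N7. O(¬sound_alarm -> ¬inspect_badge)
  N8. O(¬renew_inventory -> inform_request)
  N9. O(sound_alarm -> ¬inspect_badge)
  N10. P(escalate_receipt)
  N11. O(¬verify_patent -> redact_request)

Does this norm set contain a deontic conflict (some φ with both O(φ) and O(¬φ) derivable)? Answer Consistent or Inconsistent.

Premise 8 is O(¬renew_inventory -> inform_request); even if O(inform_request) held, inferring O(¬renew_inventory) would be affirming the consequent — invalid.
So O(¬renew_inventory) is not derivable, and the apparent clash with O(renew_inventory) does not arise.
A world satisfying every obligation exists (e.g. countersign_statement=true, escalate_receipt=false, inform_request=true, inspect_badge=false, inspect_summons=false, redact_request=false, renew_inventory=true, sound_alarm=false, vacate_premises=false, verify_patent=true); no atom is both obligatory and forbidden, so the set is consistent.

Consistent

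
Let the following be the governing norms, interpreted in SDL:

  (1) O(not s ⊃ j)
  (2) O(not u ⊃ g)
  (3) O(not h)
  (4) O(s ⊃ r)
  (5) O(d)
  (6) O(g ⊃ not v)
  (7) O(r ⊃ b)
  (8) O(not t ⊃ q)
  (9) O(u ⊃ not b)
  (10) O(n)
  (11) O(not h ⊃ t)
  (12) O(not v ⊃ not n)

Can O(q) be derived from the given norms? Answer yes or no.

Premise 8 is O(not t ⊃ q), but O(not t) is not derivable from the premises, so it does not yield O(q).
No other premise forces O(q). An ideal world satisfying every premise can still have q false, so O(q) is not derivable.

No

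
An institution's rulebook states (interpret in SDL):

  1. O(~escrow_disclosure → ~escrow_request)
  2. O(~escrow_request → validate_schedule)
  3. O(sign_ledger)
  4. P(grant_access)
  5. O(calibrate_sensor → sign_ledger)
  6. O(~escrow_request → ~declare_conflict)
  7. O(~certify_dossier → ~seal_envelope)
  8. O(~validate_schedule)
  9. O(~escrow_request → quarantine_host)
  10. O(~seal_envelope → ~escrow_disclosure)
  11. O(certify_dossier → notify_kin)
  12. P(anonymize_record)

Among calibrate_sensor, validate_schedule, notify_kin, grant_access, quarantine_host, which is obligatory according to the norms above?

Premise 8 states O(~validate_schedule) outright.
The contrapositive of premise 2 (O(~escrow_request → validate_schedule)) is O(~validate_schedule → escrow_request), and O(~validate_schedule) is already established, so O(escrow_request).
Premise 1 is O(~escrow_disclosure → ~escrow_request); contrapositively O(escrow_request → escrow_disclosure). Since O(escrow_request) holds, K gives O(escrow_disclosure).
The contrapositive of premise 10 (O(~seal_envelope → ~escrow_disclosure)) is O(escrow_disclosure → seal_envelope), and O(escrow_disclosure) is already established, so O(seal_envelope).
Premise 7, O(~certify_dossier → ~seal_envelope), contraposes to O(seal_envelope → certify_dossier); with O(seal_envelope) we get O(certify_dossier).
Premise 11 is O(certify_dossier → notify_kin); since O(certify_dossier), deontic closure gives O(notify_kin).
So O(notify_kin) holds — notify_kin is obligatory. None of the other listed options is made obligatory by any chain of premises.

notify_kin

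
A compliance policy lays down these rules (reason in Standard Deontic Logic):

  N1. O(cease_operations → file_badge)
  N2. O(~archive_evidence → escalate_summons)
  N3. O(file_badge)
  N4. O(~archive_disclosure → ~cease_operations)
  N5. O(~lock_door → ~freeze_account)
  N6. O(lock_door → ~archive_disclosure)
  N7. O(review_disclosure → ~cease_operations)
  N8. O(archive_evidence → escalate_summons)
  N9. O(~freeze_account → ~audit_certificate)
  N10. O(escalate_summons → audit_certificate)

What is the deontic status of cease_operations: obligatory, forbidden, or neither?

Forbidden

Premises 2 and 8 cover both cases: O(~archive_evidence → escalate_summons) and O(archive_evidence → escalate_summons). Since ~archive_evidence ∨ archive_evidence is a tautology, O(escalate_summons) follows.
With premise 10, O(escalate_summons → audit_certificate), the K-axiom yields O(audit_certificate).
Premise 9, O(~freeze_account → ~audit_certificate), contraposes to O(audit_certificate → freeze_account); with O(audit_certificate) we get O(freeze_account).
The contrapositive of premise 5 (O(~lock_door → ~freeze_account)) is O(freeze_account → lock_door), and O(freeze_account) is already established, so O(lock_door).
Premise 6 is O(lock_door → ~archive_disclosure); since O(lock_door), deontic closure gives O(~archive_disclosure).
Applying K to premise 4 (O(~archive_disclosure → ~cease_operations)) and O(~archive_disclosure) yields O(~cease_operations).
Premises 1, 3, 7 do not contribute to this derivation.
Thus O(~cease_operations), which is F(cease_operations): cease_operations is forbidden.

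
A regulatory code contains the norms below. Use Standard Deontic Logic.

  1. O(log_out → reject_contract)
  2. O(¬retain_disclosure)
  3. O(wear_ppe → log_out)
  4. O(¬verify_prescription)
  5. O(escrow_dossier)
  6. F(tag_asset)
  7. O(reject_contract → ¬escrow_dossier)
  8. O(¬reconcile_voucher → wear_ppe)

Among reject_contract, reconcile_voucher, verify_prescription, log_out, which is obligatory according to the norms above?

From premise 5 we have O(escrow_dossier).
Premise 7, O(reject_contract → ¬escrow_dossier), contraposes to O(escrow_dossier → ¬reject_contract); with O(escrow_dossier) we get O(¬reject_contract).
Premise 1, O(log_out → reject_contract), contraposes to O(¬reject_contract → ¬log_out); with O(¬reject_contract) we get O(¬log_out).
Premise 3, O(wear_ppe → log_out), contraposes to O(¬log_out → ¬wear_ppe); with O(¬log_out) we get O(¬wear_ppe).
The contrapositive of premise 8 (O(¬reconcile_voucher → wear_ppe)) is O(¬wear_ppe → reconcile_voucher), and O(¬wear_ppe) is already established, so O(reconcile_voucher).
So O(reconcile_voucher) holds — reconcile_voucher is obligatory. None of the other listed options is made obligatory by any chain of premises.

reconcile_voucher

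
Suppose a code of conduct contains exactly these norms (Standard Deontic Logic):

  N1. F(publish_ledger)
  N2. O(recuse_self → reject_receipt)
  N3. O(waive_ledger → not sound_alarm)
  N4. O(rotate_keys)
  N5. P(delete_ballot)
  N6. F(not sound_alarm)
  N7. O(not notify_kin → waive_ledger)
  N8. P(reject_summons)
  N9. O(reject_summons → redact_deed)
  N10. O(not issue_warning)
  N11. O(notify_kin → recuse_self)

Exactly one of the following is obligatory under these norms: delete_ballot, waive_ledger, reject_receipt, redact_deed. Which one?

reject_receipt

Premise 6 is F(not sound_alarm), i.e. O(sound_alarm).
Premise 3 is O(waive_ledger → not sound_alarm); contrapositively O(sound_alarm → not waive_ledger). Since O(sound_alarm) holds, K gives O(not waive_ledger).
Premise 7, O(not notify_kin → waive_ledger), contraposes to O(not waive_ledger → notify_kin); with O(not waive_ledger) we get O(notify_kin).
With premise 11, O(notify_kin → recuse_self), the K-axiom yields O(recuse_self).
Premise 2 is O(recuse_self → reject_receipt); since O(recuse_self), deontic closure gives O(reject_receipt).
So O(reject_receipt) holds — reject_receipt is obligatory. None of the other listed options is made obligatory by any chain of premises.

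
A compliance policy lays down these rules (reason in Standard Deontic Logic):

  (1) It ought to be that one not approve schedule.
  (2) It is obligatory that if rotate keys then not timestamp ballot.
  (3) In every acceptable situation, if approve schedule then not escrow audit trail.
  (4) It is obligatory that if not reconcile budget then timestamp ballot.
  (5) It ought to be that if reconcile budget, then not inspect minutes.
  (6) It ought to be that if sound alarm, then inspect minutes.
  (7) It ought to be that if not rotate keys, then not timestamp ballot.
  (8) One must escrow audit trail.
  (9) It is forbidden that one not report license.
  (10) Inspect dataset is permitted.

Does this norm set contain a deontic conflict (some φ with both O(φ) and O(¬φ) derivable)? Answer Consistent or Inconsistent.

Premise 3 is O(approve_schedule → ¬escrow_audit_trail), but O(approve_schedule) is not derivable from the premises, so it does not yield O(¬escrow_audit_trail).
So O(¬escrow_audit_trail) is not derivable, and the apparent clash with O(escrow_audit_trail) does not arise.
A world satisfying every obligation exists (e.g. approve_schedule=false, escrow_audit_trail=true, inspect_dataset=false, inspect_minutes=false, reconcile_budget=true, report_license=true, rotate_keys=false, sound_alarm=false, timestamp_ballot=false); no atom is both obligatory and forbidden, so the set is consistent.

Consistent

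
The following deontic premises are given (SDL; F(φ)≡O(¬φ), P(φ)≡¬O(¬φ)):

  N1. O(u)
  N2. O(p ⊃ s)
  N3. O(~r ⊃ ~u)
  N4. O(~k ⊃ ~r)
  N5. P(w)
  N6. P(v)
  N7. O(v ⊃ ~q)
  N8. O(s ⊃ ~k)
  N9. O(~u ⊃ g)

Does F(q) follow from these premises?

No

Premise 7 is O(v ⊃ ~q), but O(v) is not derivable from the premises (the permission P(v) asserts only ~O(~v), not O(v)), so it does not yield O(~q).
No other premise forces O(~q). An ideal world satisfying every premise can still have q true, so F(q) is not derivable.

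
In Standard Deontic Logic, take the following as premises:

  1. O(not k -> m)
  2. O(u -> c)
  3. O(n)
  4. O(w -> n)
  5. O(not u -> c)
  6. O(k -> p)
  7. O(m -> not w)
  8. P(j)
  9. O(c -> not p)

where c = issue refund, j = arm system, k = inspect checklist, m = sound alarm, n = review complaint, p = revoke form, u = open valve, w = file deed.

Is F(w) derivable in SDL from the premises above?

By case analysis on not u: premise 5 gives O(not u -> c) and premise 2 gives O(u -> c), so O(c) either way.
Premise 9 is O(c -> not p); since O(c), deontic closure gives O(not p).
The contrapositive of premise 6 (O(k -> p)) is O(not p -> not k), and O(not p) is already established, so O(not k).
With premise 1, O(not k -> m), the K-axiom yields O(m).
From O(m) and premise 7, O(m -> not w), we obtain O(not w).
Premises 3, 4, 8 do not contribute to this derivation.
So O(not w) holds, i.e. F(w). The claim follows.

Yes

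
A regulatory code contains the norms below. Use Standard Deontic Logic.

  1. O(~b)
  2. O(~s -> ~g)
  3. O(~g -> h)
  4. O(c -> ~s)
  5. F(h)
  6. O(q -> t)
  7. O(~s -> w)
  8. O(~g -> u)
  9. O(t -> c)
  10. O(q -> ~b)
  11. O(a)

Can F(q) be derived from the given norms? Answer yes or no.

Premise 5, F(h), is equivalent to O(~h).
The contrapositive of premise 3 (O(~g -> h)) is O(~h -> g), and O(~h) is already established, so O(g).
The contrapositive of premise 2 (O(~s -> ~g)) is O(g -> s), and O(g) is already established, so O(s).
Premise 4 is O(c -> ~s); contrapositively O(s -> ~c). Since O(s) holds, K gives O(~c).
Premise 9 is O(t -> c); contrapositively O(~c -> ~t). Since O(~c) holds, K gives O(~t).
Premise 6 is O(q -> t); contrapositively O(~t -> ~q). Since O(~t) holds, K gives O(~q).
Premises 1, 7, 8, 10, 11 do not contribute to this derivation.
So O(~q) holds, i.e. F(q). The claim follows.

Yes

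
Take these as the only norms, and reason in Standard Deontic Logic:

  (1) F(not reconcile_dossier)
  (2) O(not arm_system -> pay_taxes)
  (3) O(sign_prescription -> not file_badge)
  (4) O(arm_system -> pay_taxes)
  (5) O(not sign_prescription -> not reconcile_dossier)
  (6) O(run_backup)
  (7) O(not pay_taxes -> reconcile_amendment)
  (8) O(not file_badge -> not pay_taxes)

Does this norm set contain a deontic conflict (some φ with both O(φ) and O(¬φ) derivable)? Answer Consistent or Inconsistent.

Premises 4 and 2 are O(arm_system -> pay_taxes) and O(not arm_system -> pay_taxes); every ideal world satisfies arm_system or not arm_system, so in either case pay_taxes holds — hence O(pay_taxes).
Premise 8 is O(not file_badge -> not pay_taxes); contrapositively O(pay_taxes -> file_badge). Since O(pay_taxes) holds, K gives O(file_badge).
Premise 3 is O(sign_prescription -> not file_badge); contrapositively O(file_badge -> not sign_prescription). Since O(file_badge) holds, K gives O(not sign_prescription).
Premise 5 is O(not sign_prescription -> not reconcile_dossier); since O(not sign_prescription), deontic closure gives O(not reconcile_dossier).
However, F(not reconcile_dossier) at premise 1 amounts to O(reconcile_dossier).
We now have both O(not reconcile_dossier) and O(reconcile_dossier) — reconcile_dossier is simultaneously obligatory and forbidden, violating the D-axiom.

Inconsistent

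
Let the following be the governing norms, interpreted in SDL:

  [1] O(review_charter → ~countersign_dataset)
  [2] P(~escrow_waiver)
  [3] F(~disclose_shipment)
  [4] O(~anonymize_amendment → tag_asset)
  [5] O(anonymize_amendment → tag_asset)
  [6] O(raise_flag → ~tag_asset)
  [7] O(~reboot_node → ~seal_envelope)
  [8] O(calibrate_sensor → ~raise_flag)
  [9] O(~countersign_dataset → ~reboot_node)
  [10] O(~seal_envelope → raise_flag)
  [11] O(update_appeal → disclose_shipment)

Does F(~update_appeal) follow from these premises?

Premise 11 is O(update_appeal → disclose_shipment); even if O(disclose_shipment) held, inferring O(update_appeal) would be affirming the consequent — invalid.
No other premise forces O(update_appeal). An ideal world satisfying every premise can still have ~update_appeal true, so F(~update_appeal) is not derivable.

No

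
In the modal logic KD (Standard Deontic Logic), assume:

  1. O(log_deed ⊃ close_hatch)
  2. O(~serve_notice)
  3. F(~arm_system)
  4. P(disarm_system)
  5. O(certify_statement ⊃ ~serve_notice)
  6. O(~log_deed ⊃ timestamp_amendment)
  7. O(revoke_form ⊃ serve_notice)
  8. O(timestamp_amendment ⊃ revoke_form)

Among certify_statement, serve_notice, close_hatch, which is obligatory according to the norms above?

close_hatch

From premise 2 we have O(~serve_notice).
Premise 7, O(revoke_form ⊃ serve_notice), contraposes to O(~serve_notice ⊃ ~revoke_form); with O(~serve_notice) we get O(~revoke_form).
Premise 8, O(timestamp_amendment ⊃ revoke_form), contraposes to O(~revoke_form ⊃ ~timestamp_amendment); with O(~revoke_form) we get O(~timestamp_amendment).
Premise 6, O(~log_deed ⊃ timestamp_amendment), contraposes to O(~timestamp_amendment ⊃ log_deed); with O(~timestamp_amendment) we get O(log_deed).
Applying K to premise 1 (O(log_deed ⊃ close_hatch)) and O(log_deed) yields O(close_hatch).
So O(close_hatch) holds — close_hatch is obligatory. None of the other listed options is made obligatory by any chain of premises.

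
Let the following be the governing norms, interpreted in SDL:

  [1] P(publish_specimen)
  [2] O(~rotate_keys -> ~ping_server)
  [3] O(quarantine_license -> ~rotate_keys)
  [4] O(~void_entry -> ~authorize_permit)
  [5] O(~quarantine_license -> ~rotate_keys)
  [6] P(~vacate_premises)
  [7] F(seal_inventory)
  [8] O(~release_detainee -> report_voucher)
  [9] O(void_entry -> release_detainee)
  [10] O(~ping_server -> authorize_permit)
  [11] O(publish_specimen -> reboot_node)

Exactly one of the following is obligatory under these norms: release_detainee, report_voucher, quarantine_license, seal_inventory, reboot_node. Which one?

release_detainee

Premises 3 and 5 are O(quarantine_license -> ~rotate_keys) and O(~quarantine_license -> ~rotate_keys); every ideal world satisfies quarantine_license or ~quarantine_license, so in either case ~rotate_keys holds — hence O(~rotate_keys).
Premise 2 is O(~rotate_keys -> ~ping_server); since O(~rotate_keys), deontic closure gives O(~ping_server).
Applying K to premise 10 (O(~ping_server -> authorize_permit)) and O(~ping_server) yields O(authorize_permit).
The contrapositive of premise 4 (O(~void_entry -> ~authorize_permit)) is O(authorize_permit -> void_entry), and O(authorize_permit) is already established, so O(void_entry).
Premise 9 is O(void_entry -> release_detainee); since O(void_entry), deontic closure gives O(release_detainee).
So O(release_detainee) holds — release_detainee is obligatory. None of the other listed options is made obligatory by any chain of premises.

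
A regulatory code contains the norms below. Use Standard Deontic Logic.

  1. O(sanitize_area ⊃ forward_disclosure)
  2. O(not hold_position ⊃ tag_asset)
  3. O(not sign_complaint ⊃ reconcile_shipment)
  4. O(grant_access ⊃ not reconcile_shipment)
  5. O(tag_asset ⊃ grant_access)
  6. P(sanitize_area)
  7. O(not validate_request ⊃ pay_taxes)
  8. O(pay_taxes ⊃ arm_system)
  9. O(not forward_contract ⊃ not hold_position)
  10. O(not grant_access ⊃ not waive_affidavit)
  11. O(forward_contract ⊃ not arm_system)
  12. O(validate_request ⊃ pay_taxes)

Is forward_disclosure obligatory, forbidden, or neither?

Premise 1 is O(sanitize_area ⊃ forward_disclosure), but O(sanitize_area) is not derivable from the premises (the permission P(sanitize_area) asserts only not O(not sanitize_area), not O(sanitize_area)), so it does not yield O(forward_disclosure).
No premise or chain of K-axiom applications forces O(forward_disclosure), and none forces O(not forward_disclosure). So forward_disclosure is neither obligatory nor forbidden under these norms.

Neither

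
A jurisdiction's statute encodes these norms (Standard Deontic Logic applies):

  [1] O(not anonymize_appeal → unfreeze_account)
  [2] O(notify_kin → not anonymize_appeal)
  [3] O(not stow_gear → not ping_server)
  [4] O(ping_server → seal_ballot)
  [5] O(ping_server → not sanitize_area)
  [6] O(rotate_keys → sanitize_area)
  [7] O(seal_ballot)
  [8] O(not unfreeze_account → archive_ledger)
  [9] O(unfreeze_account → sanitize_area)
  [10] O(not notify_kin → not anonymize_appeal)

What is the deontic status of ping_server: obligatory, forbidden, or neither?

By case analysis on notify_kin: premise 2 gives O(notify_kin → not anonymize_appeal) and premise 10 gives O(not notify_kin → not anonymize_appeal), so O(not anonymize_appeal) either way.
Applying K to premise 1 (O(not anonymize_appeal → unfreeze_account)) and O(not anonymize_appeal) yields O(unfreeze_account).
With premise 9, O(unfreeze_account → sanitize_area), the K-axiom yields O(sanitize_area).
Premise 5 is O(ping_server → not sanitize_area); contrapositively O(sanitize_area → not ping_server). Since O(sanitize_area) holds, K gives O(not ping_server).
Premises 3, 4, 6, 7, 8 do not contribute to this derivation.
Thus O(not ping_server), which is F(ping_server): ping_server is forbidden.

Forbidden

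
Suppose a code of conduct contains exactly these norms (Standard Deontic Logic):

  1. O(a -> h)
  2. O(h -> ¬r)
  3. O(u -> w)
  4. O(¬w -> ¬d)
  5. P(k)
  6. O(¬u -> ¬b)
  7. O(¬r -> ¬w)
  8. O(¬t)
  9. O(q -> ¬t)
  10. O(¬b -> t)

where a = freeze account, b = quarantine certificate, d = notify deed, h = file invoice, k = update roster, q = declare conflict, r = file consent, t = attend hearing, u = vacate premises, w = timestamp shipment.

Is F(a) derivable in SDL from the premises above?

Premise 8 gives O(¬t).
Premise 10 is O(¬b -> t); contrapositively O(¬t -> b). Since O(¬t) holds, K gives O(b).
The contrapositive of premise 6 (O(¬u -> ¬b)) is O(b -> u), and O(b) is already established, so O(u).
Applying K to premise 3 (O(u -> w)) and O(u) yields O(w).
The contrapositive of premise 7 (O(¬r -> ¬w)) is O(w -> r), and O(w) is already established, so O(r).
Premise 2, O(h -> ¬r), contraposes to O(r -> ¬h); with O(r) we get O(¬h).
Premise 1, O(a -> h), contraposes to O(¬h -> ¬a); with O(¬h) we get O(¬a).
Premises 4, 5, 9 do not contribute to this derivation.
So O(¬a) holds, i.e. F(a). The claim follows.

Yes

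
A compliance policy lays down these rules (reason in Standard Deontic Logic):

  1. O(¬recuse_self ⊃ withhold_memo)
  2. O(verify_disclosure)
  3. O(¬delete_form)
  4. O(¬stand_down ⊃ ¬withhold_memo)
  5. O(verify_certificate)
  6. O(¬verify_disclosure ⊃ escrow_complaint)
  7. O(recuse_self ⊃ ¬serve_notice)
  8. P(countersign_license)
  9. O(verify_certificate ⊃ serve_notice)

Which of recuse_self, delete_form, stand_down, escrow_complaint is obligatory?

stand_down

Premise 5 states O(verify_certificate) outright.
Applying K to premise 9 (O(verify_certificate ⊃ serve_notice)) and O(verify_certificate) yields O(serve_notice).
Premise 7, O(recuse_self ⊃ ¬serve_notice), contraposes to O(serve_notice ⊃ ¬recuse_self); with O(serve_notice) we get O(¬recuse_self).
From O(¬recuse_self) and premise 1, O(¬recuse_self ⊃ withhold_memo), we obtain O(withhold_memo).
Premise 4 is O(¬stand_down ⊃ ¬withhold_memo); contrapositively O(withhold_memo ⊃ stand_down). Since O(withhold_memo) holds, K gives O(stand_down).
So O(stand_down) holds — stand_down is obligatory. None of the other listed options is made obligatory by any chain of premises.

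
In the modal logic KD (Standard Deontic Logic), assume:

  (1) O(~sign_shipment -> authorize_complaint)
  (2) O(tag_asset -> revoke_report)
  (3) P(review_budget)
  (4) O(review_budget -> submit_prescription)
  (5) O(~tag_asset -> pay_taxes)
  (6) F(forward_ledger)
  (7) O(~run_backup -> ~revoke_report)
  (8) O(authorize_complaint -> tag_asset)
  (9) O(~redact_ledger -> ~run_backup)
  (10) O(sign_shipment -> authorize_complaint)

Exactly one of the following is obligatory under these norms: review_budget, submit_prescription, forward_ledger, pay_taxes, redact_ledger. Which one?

Premises 1 and 10 cover both cases: O(~sign_shipment -> authorize_complaint) and O(sign_shipment -> authorize_complaint). Since ~sign_shipment ∨ sign_shipment is a tautology, O(authorize_complaint) follows.
Applying K to premise 8 (O(authorize_complaint -> tag_asset)) and O(authorize_complaint) yields O(tag_asset).
With premise 2, O(tag_asset -> revoke_report), the K-axiom yields O(revoke_report).
Premise 7, O(~run_backup -> ~revoke_report), contraposes to O(revoke_report -> run_backup); with O(revoke_report) we get O(run_backup).
The contrapositive of premise 9 (O(~redact_ledger -> ~run_backup)) is O(run_backup -> redact_ledger), and O(run_backup) is already established, so O(redact_ledger).
So O(redact_ledger) holds — redact_ledger is obligatory. None of the other listed options is made obligatory by any chain of premises.

redact_ledger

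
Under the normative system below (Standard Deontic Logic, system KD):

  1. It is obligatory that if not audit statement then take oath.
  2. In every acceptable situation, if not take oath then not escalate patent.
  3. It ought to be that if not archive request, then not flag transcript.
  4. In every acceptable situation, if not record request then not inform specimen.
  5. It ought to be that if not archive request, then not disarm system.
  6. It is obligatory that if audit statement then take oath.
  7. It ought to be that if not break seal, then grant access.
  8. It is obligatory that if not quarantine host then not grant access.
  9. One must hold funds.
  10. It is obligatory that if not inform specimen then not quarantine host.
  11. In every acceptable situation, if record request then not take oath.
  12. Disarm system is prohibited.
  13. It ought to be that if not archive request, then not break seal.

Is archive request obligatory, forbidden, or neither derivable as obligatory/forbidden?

Premises 6 and 1 are O(audit_statement → take_oath) and O(¬audit_statement → take_oath); every ideal world satisfies audit_statement or ¬audit_statement, so in either case take_oath holds — hence O(take_oath).
Premise 11, O(record_request → ¬take_oath), contraposes to O(take_oath → ¬record_request); with O(take_oath) we get O(¬record_request).
From O(¬record_request) and premise 4, O(¬record_request → ¬inform_specimen), we obtain O(¬inform_specimen).
Premise 10 is O(¬inform_specimen → ¬quarantine_host); since O(¬inform_specimen), deontic closure gives O(¬quarantine_host).
Premise 8 is O(¬quarantine_host → ¬grant_access); since O(¬quarantine_host), deontic closure gives O(¬grant_access).
Premise 7, O(¬break_seal → grant_access), contraposes to O(¬grant_access → break_seal); with O(¬grant_access) we get O(break_seal).
The contrapositive of premise 13 (O(¬archive_request → ¬break_seal)) is O(break_seal → archive_request), and O(break_seal) is already established, so O(archive_request).
Premises 2, 3, 5, 9, 12 do not contribute to this derivation.
Hence archive_request is obligatory.

Obligatory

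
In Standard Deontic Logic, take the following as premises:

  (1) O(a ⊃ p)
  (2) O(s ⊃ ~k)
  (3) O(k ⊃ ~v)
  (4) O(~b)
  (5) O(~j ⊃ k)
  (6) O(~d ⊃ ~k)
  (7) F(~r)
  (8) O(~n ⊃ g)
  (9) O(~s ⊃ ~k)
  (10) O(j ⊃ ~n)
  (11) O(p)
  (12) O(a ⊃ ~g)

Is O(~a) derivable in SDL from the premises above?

Yes

Premises 9 and 2 cover both cases: O(~s ⊃ ~k) and O(s ⊃ ~k). Since ~s ∨ s is a tautology, O(~k) follows.
Premise 5 is O(~j ⊃ k); contrapositively O(~k ⊃ j). Since O(~k) holds, K gives O(j).
Applying K to premise 10 (O(j ⊃ ~n)) and O(j) yields O(~n).
Applying K to premise 8 (O(~n ⊃ g)) and O(~n) yields O(g).
Premise 12, O(a ⊃ ~g), contraposes to O(g ⊃ ~a); with O(g) we get O(~a).
Premises 1, 3, 4, 6, 7, 11 do not contribute to this derivation.
So O(~a) follows.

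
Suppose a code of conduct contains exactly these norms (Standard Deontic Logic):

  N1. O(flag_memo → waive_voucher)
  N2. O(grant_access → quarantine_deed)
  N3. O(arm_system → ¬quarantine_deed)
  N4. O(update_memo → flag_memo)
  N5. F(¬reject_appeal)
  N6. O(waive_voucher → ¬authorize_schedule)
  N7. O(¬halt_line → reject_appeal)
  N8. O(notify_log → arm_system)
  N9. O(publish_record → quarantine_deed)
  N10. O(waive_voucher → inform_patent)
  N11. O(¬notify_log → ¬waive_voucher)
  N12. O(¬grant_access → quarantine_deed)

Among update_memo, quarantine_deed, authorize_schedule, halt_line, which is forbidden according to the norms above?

update_memo

Premises 12 and 2 cover both cases: O(¬grant_access → quarantine_deed) and O(grant_access → quarantine_deed). Since ¬grant_access ∨ grant_access is a tautology, O(quarantine_deed) follows.
The contrapositive of premise 3 (O(arm_system → ¬quarantine_deed)) is O(quarantine_deed → ¬arm_system), and O(quarantine_deed) is already established, so O(¬arm_system).
Premise 8 is O(notify_log → arm_system); contrapositively O(¬arm_system → ¬notify_log). Since O(¬arm_system) holds, K gives O(¬notify_log).
With premise 11, O(¬notify_log → ¬waive_voucher), the K-axiom yields O(¬waive_voucher).
Premise 1 is O(flag_memo → waive_voucher); contrapositively O(¬waive_voucher → ¬flag_memo). Since O(¬waive_voucher) holds, K gives O(¬flag_memo).
The contrapositive of premise 4 (O(update_memo → flag_memo)) is O(¬flag_memo → ¬update_memo), and O(¬flag_memo) is already established, so O(¬update_memo).
So O(¬update_memo) holds, i.e. update_memo is forbidden. None of the other listed options is forbidden under the premises.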